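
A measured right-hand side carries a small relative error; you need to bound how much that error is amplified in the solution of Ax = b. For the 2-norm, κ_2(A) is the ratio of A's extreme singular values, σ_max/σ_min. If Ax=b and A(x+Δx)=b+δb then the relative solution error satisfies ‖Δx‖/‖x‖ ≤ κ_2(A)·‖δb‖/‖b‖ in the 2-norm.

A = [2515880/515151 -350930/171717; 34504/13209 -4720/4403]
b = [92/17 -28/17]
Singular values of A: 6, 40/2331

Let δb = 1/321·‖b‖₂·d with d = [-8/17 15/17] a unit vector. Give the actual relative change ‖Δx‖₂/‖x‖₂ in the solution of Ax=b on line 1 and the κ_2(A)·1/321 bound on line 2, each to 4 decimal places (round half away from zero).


largest singular value 6, smallest 40/2331
condition number: 6 ÷ (40/2331) = 349.6500
worst-case relative error ≤ 349.6500 × 1/321 = 1.0893
solve Ax = b  →  x = [-89.0385 -215.4256]
2-norm of b is 5.6569; of x, 233.1010
re-solving with b+δb shifts x by Δx of norm 1.0270
relative error = 0.0044
tightness: 0.0044 against a bound of 1.0893 (unrounded ratio ≈ 0.0040)

0.0044
1.0893


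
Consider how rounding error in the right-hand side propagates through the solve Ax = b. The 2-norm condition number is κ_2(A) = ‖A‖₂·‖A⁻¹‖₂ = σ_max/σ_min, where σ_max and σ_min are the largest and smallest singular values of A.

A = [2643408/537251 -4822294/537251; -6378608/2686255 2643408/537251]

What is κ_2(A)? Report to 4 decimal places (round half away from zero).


M = AᵀA = [43838140928/1468749425 -16404990048/293749885; -16404990048/293749885 6155531300/58749977]. tr(M)=11630966084/86397025, det(M)=724255744/86397025
solving λ² − 11630966084/86397025·λ + 724255744/86397025 = 0 gives λ = 3364/25, 215296/3455881
κ = σ_max/σ_min = (58/5)/(464/1859) = 46.4750

46.4750


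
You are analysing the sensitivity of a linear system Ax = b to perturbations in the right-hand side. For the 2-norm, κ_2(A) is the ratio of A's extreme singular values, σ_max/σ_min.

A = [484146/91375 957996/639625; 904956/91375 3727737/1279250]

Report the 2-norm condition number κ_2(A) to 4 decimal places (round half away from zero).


M = AᵀA = [3644784468/28890625 7441276518/202234375; 7441276518/202234375 60785634897/5662562500]. tr(M)=49610457/362404, det(M)=20820969/56625625
λ_max, λ_min = (49610457/362404 ± √1538127672703839009/82085412010000)/2 = 13689/100, 6084/2265025
κ = σ_max/σ_min = (117/10)/(78/1505) = 225.7500

225.7500


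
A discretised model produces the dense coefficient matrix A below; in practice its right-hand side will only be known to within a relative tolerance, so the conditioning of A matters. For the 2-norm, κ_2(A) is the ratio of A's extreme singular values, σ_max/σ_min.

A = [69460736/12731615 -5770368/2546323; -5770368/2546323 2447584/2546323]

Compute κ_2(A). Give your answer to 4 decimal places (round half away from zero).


M = AᵀA = [33474689449984/959136216025 -2789534380032/191827243205; -2789534380032/191827243205 232472273920/38365448641]. tr(M)=232464475136/5675362225, det(M)=67108864/5675362225
eigenvalues of AᵀA: λ = (tr ± √(tr²−4·det))/2 = 1024/25, 65536/227014489
κ_2(A) = √(λ_max/λ_min) = √((1024/25) / (65536/227014489)) = 376.6750

376.6750


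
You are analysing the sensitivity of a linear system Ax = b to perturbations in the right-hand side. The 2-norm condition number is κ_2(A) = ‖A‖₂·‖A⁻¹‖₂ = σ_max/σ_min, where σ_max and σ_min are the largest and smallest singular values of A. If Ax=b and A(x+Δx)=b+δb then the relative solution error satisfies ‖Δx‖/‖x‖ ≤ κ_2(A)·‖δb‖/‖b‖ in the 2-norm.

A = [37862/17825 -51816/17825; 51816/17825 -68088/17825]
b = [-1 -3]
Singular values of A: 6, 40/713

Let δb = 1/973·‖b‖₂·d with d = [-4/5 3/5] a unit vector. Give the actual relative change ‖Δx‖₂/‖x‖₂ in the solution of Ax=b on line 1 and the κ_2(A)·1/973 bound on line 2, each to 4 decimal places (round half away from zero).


σ_max = 6, σ_min = 40/713
κ = σ_max/σ_min = 6/(40/713) = 106.9500
κ_2(A)·‖δb‖/‖b‖ = 0.1099
solve Ax = b  →  x = [-14.5600 -10.2950]
‖b‖₂ = 3.1623 and ‖x‖₂ = 17.8320
δb = ε·‖b‖·d = [-0.0026 0.0020]; solving A·Δx = δb gives ‖Δx‖ = 0.0579
dividing the unrounded norms, ‖Δx‖/‖x‖ = 0.0032
realised/bound (from unrounded values) ≈ 0.0296

0.0032
0.1099


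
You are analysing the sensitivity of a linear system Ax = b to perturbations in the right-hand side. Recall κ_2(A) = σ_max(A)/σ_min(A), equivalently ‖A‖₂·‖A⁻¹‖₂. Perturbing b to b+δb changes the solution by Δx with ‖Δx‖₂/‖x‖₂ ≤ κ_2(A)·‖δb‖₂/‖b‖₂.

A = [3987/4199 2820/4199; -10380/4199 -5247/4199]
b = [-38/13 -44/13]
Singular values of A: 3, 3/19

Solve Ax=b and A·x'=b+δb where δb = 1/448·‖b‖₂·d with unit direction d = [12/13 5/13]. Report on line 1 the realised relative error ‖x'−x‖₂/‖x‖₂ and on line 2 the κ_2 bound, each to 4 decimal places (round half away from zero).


σ_max = 3, σ_min = 3/19
condition number: 3 ÷ (3/19) = 19.0000
bound on ‖Δx‖/‖x‖: κ·ε = 19.0000·1/448 = 0.0424
solve Ax = b  →  x = [12.5098 -22.0392]
2-norm of b is 4.4721; of x, 25.3421
Δx = A⁻¹·δb where δb = 1/448·4.4721·d; ‖Δx‖ = 0.0632
relative error = 0.0025
so the bound overstates the realised error by a factor of ≈ 17.0000 (computed from the unrounded values)

0.0025
0.0424


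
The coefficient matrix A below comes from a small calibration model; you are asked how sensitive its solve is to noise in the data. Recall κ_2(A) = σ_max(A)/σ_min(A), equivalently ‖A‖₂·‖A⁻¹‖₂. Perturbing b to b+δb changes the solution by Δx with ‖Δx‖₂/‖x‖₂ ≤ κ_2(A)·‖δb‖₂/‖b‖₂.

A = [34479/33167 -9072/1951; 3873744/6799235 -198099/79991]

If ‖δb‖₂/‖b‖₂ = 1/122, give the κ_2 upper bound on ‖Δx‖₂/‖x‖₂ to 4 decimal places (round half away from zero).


M = AᵀA = [224793332649/159964002025 -199789063488/31992800405; -199789063488/31992800405 177591504105/6398560081]. tr(M)=2774884554/95160025, det(M)=531441/95160025
char-poly roots: 729/25 and 729/3806401
κ_2(A) = √(λ_max/λ_min) = √((729/25) / (729/3806401)) = 390.2000
worst-case relative error ≤ 390.2000 × 1/122 = 3.1984

3.1984


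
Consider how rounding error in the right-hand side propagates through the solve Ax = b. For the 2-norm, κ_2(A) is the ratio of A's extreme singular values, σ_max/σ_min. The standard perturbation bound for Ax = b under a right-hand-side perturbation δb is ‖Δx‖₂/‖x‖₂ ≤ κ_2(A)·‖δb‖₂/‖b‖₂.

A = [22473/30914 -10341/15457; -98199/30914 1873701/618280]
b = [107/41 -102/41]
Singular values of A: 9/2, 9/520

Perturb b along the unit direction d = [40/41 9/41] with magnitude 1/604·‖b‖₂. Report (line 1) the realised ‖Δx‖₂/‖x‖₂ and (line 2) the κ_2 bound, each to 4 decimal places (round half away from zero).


from the listed singular values, σ₁ = 9/2, σ_n = 9/520
κ = σ_max/σ_min = (9/2)/(9/520) = 260.0000
κ_2(A)·‖δb‖/‖b‖ = 0.4305
solve Ax = b  →  x = [80.1762 83.2184]
2-norm of b is 3.6056; of x, 115.5575
Δx = A⁻¹·δb where δb = 1/604·3.6056·d; ‖Δx‖ = 0.3449
relative error = 0.0030
realised/bound (from unrounded values) ≈ 0.0069

0.0030
0.4305


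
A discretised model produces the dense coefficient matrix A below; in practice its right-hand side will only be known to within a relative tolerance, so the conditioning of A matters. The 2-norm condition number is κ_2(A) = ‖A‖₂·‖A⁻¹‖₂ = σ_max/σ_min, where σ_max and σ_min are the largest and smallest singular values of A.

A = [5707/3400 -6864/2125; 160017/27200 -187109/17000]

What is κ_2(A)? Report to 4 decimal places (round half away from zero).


M = AᵀA = [44303857/1183744 -51916293/739840; -51916293/739840 60840169/462400]. tr(M)=17305769/102400, det(M)=28561/102400
λ_max, λ_min = (17305769/102400 ± √299477942095761/10485760000)/2 = 169, 169/102400
κ_2(A) = √(λ_max/λ_min) = √(169 / (169/102400)) = 320.0000

320.0000


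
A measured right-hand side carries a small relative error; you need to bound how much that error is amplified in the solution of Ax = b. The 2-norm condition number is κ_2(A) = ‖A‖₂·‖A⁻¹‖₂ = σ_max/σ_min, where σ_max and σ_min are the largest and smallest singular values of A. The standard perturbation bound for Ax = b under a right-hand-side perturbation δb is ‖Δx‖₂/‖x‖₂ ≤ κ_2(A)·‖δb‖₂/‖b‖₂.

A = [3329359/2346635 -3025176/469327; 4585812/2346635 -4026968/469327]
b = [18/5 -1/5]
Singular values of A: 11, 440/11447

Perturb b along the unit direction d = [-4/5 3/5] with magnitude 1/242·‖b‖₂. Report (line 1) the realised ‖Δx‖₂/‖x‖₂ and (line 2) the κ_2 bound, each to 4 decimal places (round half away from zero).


0.0050
1.1825

largest singular value 11, smallest 440/11447
condition number: 11 ÷ (440/11447) = 286.1750
worst-case relative error ≤ 286.1750 × 1/242 = 1.1825
solve Ax = b  →  x = [-76.1042 -17.3098]
‖b‖₂ = 3.6056 and ‖x‖₂ = 78.0479
with δb = [-0.0119 0.0089], A·Δx = δb → ‖Δx‖ = 0.3876
dividing the unrounded norms, ‖Δx‖/‖x‖ = 0.0050
tightness: 0.0050 against a bound of 1.1825 (unrounded ratio ≈ 0.0042)


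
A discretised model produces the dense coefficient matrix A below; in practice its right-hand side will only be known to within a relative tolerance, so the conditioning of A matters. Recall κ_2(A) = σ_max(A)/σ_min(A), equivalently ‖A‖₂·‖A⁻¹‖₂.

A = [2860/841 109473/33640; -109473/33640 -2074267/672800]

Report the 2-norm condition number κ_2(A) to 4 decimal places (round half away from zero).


form AᵀA = [29811769/1345600 567836451/26912000; 567836451/26912000 10816074529/538240000] with trace 27040169/640000 and determinant 28561/2560000
λ_max, λ_min = (27040169/640000 ± √731152460508561/409600000000)/2 = 169/4, 169/640000
σ_max=√(169/4)=(13/2), σ_min=√(169/640000)=(13/800) → κ = 400.0000

400.0000


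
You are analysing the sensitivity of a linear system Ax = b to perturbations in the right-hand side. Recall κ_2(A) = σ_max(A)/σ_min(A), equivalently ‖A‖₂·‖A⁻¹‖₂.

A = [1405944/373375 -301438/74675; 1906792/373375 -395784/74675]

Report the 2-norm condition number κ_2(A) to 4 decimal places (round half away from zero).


M = AᵀA = [224501370496/5576355625 -47139308496/1115271125; -47139308496/1115271125 396015748/8922169]. tr(M)=561249956/6630625, det(M)=71639296/165765625
λ_max, λ_min = (561249956/6630625 ± √314925510980875536/43965187890625)/2 = 2116/25, 33856/6630625
κ = σ_max/σ_min = (46/5)/(184/2575) = 128.7500

128.7500


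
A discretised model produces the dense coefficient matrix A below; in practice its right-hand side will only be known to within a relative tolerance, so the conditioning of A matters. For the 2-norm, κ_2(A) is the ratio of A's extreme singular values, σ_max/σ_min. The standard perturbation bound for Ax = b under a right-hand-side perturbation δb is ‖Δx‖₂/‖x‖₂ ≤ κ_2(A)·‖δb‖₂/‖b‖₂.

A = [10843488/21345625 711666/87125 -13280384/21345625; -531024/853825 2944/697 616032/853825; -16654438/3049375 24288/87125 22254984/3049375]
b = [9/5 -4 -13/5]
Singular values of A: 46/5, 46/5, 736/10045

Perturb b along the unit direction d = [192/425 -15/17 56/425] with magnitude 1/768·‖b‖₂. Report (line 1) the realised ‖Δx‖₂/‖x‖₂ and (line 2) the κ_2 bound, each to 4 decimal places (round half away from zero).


largest singular value 46/5, smallest 736/10045
κ = σ_max/σ_min = (46/5)/(736/10045) = 125.5625
bound on ‖Δx‖/‖x‖: κ·ε = 125.5625·1/768 = 0.1635
solve Ax = b  →  x = [43.8791 -0.0345 32.4818]
2-norm of b is 5.0990; of x, 54.5935
re-solving with b+δb shifts x by Δx of norm 0.0906
relative error = 0.0017
realised/bound (from unrounded values) ≈ 0.0102

0.0017
0.1635


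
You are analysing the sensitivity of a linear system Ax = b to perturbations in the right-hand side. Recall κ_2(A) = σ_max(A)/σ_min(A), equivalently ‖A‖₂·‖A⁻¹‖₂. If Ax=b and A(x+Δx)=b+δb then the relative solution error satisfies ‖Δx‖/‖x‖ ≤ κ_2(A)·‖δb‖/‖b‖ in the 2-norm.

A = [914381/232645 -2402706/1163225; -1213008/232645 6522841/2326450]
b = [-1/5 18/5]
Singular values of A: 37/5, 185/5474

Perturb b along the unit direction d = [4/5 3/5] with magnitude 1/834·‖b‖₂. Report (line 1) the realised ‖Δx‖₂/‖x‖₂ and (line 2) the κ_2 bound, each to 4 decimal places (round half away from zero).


σ_max = 37/5, σ_min = 185/5474
κ_2(A) = (37/5) / (185/5474) = 218.9600
worst-case relative error ≤ 218.9600 × 1/834 = 0.2625
solve Ax = b  →  x = [27.4909 52.4070]
‖b‖₂ = 3.6056 and ‖x‖₂ = 59.1798
with δb = [0.0035 0.0026], A·Δx = δb → ‖Δx‖ = 0.1279
relative error = 0.0022
so the bound overstates the realised error by a factor of ≈ 121.4600 (computed from the unrounded values)

0.0022
0.2625


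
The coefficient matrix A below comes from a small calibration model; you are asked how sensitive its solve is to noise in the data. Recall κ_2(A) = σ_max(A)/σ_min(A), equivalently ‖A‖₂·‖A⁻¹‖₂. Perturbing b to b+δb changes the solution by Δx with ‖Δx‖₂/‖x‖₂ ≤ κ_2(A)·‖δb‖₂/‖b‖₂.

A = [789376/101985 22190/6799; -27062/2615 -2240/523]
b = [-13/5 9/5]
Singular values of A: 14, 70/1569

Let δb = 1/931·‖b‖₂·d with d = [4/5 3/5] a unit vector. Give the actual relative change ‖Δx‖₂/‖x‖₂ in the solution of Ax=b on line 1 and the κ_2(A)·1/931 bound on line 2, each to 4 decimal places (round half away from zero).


0.0034
0.3371

σ_max = 14, σ_min = 70/1569
condition number: 14 ÷ (70/1569) = 313.8000
bound on ‖Δx‖/‖x‖: κ·ε = 313.8000·1/931 = 0.3371
solve Ax = b  →  x = [8.4231 -20.7725]
2-norm of b is 3.1623; of x, 22.4153
re-solving with b+δb shifts x by Δx of norm 0.0761
dividing the unrounded norms, ‖Δx‖/‖x‖ = 0.0034
tightness: 0.0034 against a bound of 0.3371 (unrounded ratio ≈ 0.0101)


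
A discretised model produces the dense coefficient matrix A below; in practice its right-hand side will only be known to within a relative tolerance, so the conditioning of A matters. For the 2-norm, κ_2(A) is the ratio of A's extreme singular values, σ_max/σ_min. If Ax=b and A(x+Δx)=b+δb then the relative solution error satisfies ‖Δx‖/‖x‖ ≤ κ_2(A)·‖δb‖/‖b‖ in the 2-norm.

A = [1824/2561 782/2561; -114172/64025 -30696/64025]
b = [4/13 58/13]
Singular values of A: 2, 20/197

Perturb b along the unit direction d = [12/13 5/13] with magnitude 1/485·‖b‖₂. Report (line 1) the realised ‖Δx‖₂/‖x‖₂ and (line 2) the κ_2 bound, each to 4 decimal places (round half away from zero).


0.0046
0.0406

from the listed singular values, σ₁ = 2, σ_n = 20/197
κ = σ_max/σ_min = 2/(20/197) = 19.7000
perturbation bound = 19.7000·1/485 = 0.0406
solve Ax = b  →  x = [-7.4360 18.3520]
2-norm of b is 4.4721; of x, 19.8013
δb = ε·‖b‖·d = [0.0085 0.0035]; solving A·Δx = δb gives ‖Δx‖ = 0.0908
dividing the unrounded norms, ‖Δx‖/‖x‖ = 0.0046
so the bound overstates the realised error by a factor of ≈ 8.8554 (computed from the unrounded values)


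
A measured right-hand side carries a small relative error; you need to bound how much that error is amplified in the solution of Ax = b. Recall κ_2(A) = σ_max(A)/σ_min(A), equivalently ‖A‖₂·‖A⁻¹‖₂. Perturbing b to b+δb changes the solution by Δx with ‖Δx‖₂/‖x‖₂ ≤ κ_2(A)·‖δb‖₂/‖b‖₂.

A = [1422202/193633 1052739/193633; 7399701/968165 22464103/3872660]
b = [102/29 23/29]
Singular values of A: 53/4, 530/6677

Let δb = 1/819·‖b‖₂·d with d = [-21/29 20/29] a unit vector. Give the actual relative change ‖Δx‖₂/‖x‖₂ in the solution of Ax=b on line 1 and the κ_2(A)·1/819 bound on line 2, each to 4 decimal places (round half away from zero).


from the listed singular values, σ₁ = 53/4, σ_n = 530/6677
condition number: (53/4) ÷ (530/6677) = 166.9250
worst-case relative error ≤ 166.9250 × 1/819 = 0.2038
solve Ax = b  →  x = [15.2989 -20.0211]
‖b‖₂ = 3.6056 and ‖x‖₂ = 25.1972
δb = ε·‖b‖·d = [-0.0032 0.0030]; solving A·Δx = δb gives ‖Δx‖ = 0.0555
realised ‖Δx‖/‖x‖ = 0.0022
realised/bound (from unrounded values) ≈ 0.0108

0.0022
0.2038


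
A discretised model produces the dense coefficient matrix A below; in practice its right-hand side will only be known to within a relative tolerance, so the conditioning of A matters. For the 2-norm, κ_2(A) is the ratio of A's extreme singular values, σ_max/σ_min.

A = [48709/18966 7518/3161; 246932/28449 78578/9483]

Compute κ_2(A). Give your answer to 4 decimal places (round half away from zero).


AᵀA = [265254750625/3237382404 21051296875/269781867; 21051296875/269781867 6683185000/89927289]; tr = 601485625/3849444, det = 390625/962361
solving λ² − 601485625/3849444·λ + 390625/962361 = 0 gives λ = 625/4, 2500/962361
so κ_2 = √((625/4) / (2500/962361)) = 245.2500

245.2500


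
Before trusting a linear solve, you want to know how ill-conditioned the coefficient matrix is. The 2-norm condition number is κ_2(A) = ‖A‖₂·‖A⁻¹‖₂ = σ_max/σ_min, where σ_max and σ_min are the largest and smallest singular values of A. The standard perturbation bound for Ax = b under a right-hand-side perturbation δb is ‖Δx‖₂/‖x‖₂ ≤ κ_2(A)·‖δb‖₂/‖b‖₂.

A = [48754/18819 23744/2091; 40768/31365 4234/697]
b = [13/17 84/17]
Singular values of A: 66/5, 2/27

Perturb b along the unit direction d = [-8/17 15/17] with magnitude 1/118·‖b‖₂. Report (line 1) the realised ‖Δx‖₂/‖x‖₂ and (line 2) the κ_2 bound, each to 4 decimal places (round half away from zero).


σ_max = 66/5, σ_min = 2/27
κ_2(A) = (66/5) / (2/27) = 178.2000
κ_2(A)·‖δb‖/‖b‖ = 1.5102
solve Ax = b  →  x = [-52.6330 12.0754]
‖b‖₂ = 5.0000 and ‖x‖₂ = 54.0005
with δb = [-0.0199 0.0374], A·Δx = δb → ‖Δx‖ = 0.5720
relative error = 0.0106
realised/bound (from unrounded values) ≈ 0.0070

0.0106
1.5102


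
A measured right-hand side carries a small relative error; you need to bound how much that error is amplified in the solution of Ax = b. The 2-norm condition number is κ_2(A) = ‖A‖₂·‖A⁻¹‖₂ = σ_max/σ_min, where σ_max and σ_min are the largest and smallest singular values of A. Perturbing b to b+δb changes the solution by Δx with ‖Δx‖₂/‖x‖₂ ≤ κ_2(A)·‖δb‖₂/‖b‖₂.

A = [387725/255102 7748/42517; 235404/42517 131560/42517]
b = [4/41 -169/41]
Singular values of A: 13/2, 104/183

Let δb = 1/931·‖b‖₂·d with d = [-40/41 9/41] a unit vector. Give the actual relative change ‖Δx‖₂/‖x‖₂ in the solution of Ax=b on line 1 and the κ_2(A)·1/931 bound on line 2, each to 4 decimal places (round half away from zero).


σ_max = 13/2, σ_min = 104/183
condition number: (13/2) ÷ (104/183) = 11.4375
perturbation bound = 11.4375·1/931 = 0.0123
solve Ax = b  →  x = [0.2851 -1.8422]
2-norm of b is 4.1231; of x, 1.8641
with δb = [-0.0043 0.0010], A·Δx = δb → ‖Δx‖ = 0.0078
relative error = 0.0042
tightness: 0.0042 against a bound of 0.0123 (unrounded ratio ≈ 0.3403)

0.0042
0.0123


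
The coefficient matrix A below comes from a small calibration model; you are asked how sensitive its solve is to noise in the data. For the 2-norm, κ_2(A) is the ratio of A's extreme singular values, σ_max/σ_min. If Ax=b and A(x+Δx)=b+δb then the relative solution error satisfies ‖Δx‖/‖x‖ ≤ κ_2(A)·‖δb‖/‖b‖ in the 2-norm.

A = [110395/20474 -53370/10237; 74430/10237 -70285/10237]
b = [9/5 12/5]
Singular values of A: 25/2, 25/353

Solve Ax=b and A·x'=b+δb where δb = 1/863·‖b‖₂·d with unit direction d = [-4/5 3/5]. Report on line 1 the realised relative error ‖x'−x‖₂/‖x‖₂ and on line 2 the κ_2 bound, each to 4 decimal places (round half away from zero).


σ_max = 25/2, σ_min = 25/353
κ_2(A) = (25/2) / (25/353) = 176.5000
worst-case relative error ≤ 176.5000 × 1/863 = 0.2045
solve Ax = b  →  x = [0.1738 -0.1655]
2-norm of b is 3.0000; of x, 0.2400
δb = ε·‖b‖·d = [-0.0028 0.0021]; solving A·Δx = δb gives ‖Δx‖ = 0.0491
realised ‖Δx‖/‖x‖ = 0.2045
so the bound is sharp here: realised error equals the bound

0.2045
0.2045


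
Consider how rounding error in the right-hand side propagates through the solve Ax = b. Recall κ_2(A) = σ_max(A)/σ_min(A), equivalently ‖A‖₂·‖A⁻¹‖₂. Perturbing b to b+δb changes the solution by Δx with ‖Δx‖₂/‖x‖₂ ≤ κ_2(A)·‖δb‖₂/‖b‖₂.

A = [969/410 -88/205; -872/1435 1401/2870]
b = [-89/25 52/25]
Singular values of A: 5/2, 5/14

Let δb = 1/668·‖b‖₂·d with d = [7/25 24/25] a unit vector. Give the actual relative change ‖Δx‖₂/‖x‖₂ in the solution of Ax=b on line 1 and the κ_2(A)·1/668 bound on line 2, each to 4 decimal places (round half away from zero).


0.0054
0.0105

largest singular value 5/2, smallest 5/14
κ_2(A) = (5/2) / (5/14) = 7.0000
worst-case relative error ≤ 7.0000 × 1/668 = 0.0105
solve Ax = b  →  x = [-0.9463 3.0829]
‖b‖₂ = 4.1231 and ‖x‖₂ = 3.2249
Δx = A⁻¹·δb where δb = 1/668·4.1231·d; ‖Δx‖ = 0.0173
dividing the unrounded norms, ‖Δx‖/‖x‖ = 0.0054
tightness: 0.0054 against a bound of 0.0105 (unrounded ratio ≈ 0.5114)


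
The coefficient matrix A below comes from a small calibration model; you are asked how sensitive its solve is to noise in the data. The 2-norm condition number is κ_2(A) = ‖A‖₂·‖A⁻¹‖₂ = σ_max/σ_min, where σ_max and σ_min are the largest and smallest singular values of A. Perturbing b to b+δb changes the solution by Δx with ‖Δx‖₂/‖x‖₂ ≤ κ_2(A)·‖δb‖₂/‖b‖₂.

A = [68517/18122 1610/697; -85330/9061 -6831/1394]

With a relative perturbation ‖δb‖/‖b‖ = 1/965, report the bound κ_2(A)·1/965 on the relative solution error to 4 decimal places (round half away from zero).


AᵀA = [200114881/1943236 26661600/485809; 26661600/485809 57030961/1943236]; tr = 444889/3362, det = 279841/26896
λ_max, λ_min = (444889/3362 ± √49363952400/2825761)/2 = 529/4, 529/6724
σ_max=√(529/4)=(23/2), σ_min=√(529/6724)=(23/82) → κ = 41.0000
worst-case relative error ≤ 41.0000 × 1/965 = 0.0425

0.0425


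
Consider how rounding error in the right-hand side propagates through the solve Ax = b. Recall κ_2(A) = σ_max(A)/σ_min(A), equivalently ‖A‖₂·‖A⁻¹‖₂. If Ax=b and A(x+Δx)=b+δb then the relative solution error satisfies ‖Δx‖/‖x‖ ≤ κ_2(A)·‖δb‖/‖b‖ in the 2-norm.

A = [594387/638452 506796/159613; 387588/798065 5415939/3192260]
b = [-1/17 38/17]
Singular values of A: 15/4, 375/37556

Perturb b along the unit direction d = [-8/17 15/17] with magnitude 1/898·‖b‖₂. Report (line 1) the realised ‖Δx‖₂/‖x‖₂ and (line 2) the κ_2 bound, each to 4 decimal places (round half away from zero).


0.0012
0.4182

largest singular value 15/4, smallest 375/37556
κ = σ_max/σ_min = (15/4)/(375/37556) = 375.5600
perturbation bound = 375.5600·1/898 = 0.4182
solve Ax = b  →  x = [-192.2121 56.3396]
2-norm of b is 2.2361; of x, 200.2988
δb = ε·‖b‖·d = [-0.0012 0.0022]; solving A·Δx = δb gives ‖Δx‖ = 0.2494
dividing the unrounded norms, ‖Δx‖/‖x‖ = 0.0012
realised/bound (from unrounded values) ≈ 0.0030


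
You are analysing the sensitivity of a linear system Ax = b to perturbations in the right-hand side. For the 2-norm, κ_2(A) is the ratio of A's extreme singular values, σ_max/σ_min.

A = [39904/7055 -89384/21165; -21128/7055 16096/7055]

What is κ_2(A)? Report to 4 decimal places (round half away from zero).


249.0000

M = AᵀA = [282176/6889 -634880/20667; -634880/20667 1428544/62001]. tr(M)=3968128/62001, det(M)=4096/62001
char-poly roots: 64 and 64/62001
σ_max=√64=8, σ_min=√(64/62001)=(8/249) → κ = 249.0000


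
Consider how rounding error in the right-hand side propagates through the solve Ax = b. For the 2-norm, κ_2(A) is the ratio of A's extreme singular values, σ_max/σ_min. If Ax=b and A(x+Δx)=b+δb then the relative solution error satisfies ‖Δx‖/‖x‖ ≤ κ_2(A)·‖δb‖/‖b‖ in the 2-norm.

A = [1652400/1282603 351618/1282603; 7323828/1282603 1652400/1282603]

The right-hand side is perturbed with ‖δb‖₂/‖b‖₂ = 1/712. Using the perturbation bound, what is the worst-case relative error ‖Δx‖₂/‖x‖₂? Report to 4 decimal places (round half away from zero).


AᵀA = [33532946064/978626089 7544858400/978626089; 7544858400/978626089 1697835204/978626089]; tr = 20958228/582169, det = 5184/582169
λ_max, λ_min = (20958228/582169 ± √439235249043600/338920744561)/2 = 36, 144/582169
so κ_2 = √(36 / (144/582169)) = 381.5000
worst-case relative error ≤ 381.5000 × 1/712 = 0.5358

0.5358


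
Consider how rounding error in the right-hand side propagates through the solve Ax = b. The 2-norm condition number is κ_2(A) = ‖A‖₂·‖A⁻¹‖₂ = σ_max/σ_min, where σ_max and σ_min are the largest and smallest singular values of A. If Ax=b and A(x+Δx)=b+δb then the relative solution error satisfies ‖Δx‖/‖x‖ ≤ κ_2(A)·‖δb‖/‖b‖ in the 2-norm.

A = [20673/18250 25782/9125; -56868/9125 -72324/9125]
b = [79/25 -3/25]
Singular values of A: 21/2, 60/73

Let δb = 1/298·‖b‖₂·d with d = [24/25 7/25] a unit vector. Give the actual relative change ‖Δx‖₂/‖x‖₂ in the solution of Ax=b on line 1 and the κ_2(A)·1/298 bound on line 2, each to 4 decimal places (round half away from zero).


largest singular value 21/2, smallest 60/73
κ = σ_max/σ_min = (21/2)/(60/73) = 12.7750
worst-case relative error ≤ 12.7750 × 1/298 = 0.0429
solve Ax = b  →  x = [-2.8629 2.2662]
‖b‖₂ = 3.1623 and ‖x‖₂ = 3.6512
re-solving with b+δb shifts x by Δx of norm 0.0129
relative error = 0.0035
so the bound overstates the realised error by a factor of ≈ 12.1236 (computed from the unrounded values)

0.0035
0.0429


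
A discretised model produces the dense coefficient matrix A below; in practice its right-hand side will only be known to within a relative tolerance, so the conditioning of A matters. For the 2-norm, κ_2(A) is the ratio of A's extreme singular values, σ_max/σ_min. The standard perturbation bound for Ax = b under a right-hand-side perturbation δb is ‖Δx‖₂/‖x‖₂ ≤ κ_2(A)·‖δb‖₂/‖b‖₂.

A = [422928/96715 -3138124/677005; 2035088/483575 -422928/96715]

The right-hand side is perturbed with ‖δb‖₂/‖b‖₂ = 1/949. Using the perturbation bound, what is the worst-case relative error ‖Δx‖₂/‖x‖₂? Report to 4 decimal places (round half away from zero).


0.2121

form AᵀA = [10241718784/278055625 -15054545088/389277875; -15054545088/389277875 22131223312/544989025] with trace 1254607376/16200625 and determinant 59969536/405015625
char-poly roots: 1936/25 and 30976/16200625
κ_2(A) = √(λ_max/λ_min) = √((1936/25) / (30976/16200625)) = 201.2500
worst-case relative error ≤ 201.2500 × 1/949 = 0.2121


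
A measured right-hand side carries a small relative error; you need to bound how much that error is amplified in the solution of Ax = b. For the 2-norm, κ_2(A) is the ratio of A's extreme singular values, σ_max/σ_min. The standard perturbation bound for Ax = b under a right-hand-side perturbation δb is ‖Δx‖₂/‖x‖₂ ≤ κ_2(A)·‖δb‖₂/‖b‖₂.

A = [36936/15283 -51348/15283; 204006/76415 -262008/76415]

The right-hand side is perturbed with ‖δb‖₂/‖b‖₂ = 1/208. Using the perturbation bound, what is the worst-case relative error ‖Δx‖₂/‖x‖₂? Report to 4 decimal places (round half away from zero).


M = AᵀA = [90041796/6943225 -119935728/6943225; -119935728/6943225 160004304/6943225]. tr(M)=10001844/277729, det(M)=129600/277729
λ_max, λ_min = (10001844/277729 ± √99892908686736/77133397441)/2 = 36, 3600/277729
so κ_2 = √(36 / (3600/277729)) = 52.7000
κ_2(A)·‖δb‖/‖b‖ = 0.2534

0.2534


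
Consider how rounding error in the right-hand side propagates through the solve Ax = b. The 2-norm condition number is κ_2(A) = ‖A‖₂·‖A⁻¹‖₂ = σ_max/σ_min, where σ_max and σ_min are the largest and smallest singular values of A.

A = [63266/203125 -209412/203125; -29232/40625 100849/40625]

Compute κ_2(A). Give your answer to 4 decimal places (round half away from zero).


250.0000

M = AᵀA = [150090724/244140625 -514491768/244140625; -514491768/244140625 1764002401/244140625]. tr(M)=3062549/390625, det(M)=9604/9765625
eigenvalues of AᵀA: λ = (tr ± √(tr²−4·det))/2 = 196/25, 49/390625
σ_max=√(196/25)=(14/5), σ_min=√(49/390625)=(7/625) → κ = 250.0000


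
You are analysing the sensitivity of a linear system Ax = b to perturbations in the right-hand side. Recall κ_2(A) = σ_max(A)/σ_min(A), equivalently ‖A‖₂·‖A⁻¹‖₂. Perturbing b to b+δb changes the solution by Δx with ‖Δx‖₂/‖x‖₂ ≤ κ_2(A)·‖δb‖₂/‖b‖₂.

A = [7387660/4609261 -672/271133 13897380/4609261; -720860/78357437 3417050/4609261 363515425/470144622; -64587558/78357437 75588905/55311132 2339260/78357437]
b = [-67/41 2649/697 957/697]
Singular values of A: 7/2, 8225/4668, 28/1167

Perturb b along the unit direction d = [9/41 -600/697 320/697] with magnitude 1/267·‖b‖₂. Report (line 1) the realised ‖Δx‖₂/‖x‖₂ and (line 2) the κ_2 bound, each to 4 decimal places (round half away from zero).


from the listed singular values, σ₁ = 7/2, σ_n = 28/1167
κ = σ_max/σ_min = (7/2)/(28/1167) = 145.8750
bound on ‖Δx‖/‖x‖: κ·ε = 145.8750·1/267 = 0.5463
solve Ax = b  →  x = [96.5047 60.3426 -51.7930]
‖b‖ = 4.3589, ‖x‖ = 125.0476
with δb = [0.0036 -0.0141 0.0075], A·Δx = δb → ‖Δx‖ = 0.6804
relative error = 0.0054
realised/bound (from unrounded values) ≈ 0.0100

0.0054
0.5463


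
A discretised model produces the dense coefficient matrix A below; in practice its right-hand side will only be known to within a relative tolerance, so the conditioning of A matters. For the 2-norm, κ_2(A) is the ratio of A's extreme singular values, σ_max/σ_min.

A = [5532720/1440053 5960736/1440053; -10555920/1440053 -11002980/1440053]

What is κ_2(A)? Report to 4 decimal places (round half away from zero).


146.0500

form AᵀA = [491482483200/7175614681 516005743680/7175614681; 516005743680/7175614681 541854472464/7175614681] with trace 1228700304/8532241 and determinant 8294400/8532241
eigenvalues of AᵀA: λ = (tr ± √(tr²−4·det))/2 = 144, 57600/8532241
so κ_2 = √(144 / (57600/8532241)) = 146.0500


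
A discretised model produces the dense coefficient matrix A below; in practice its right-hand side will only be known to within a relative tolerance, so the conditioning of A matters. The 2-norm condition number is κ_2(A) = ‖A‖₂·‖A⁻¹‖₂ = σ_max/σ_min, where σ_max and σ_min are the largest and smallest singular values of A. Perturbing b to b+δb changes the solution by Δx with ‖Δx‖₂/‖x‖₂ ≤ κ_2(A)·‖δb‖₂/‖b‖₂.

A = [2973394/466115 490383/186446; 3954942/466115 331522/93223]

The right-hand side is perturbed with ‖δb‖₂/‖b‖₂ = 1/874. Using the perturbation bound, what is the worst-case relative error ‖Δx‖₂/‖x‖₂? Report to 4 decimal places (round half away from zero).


AᵀA = [979305524104/8690527729 408040243335/8690527729; 408040243335/8690527729 680102832625/34762110916]; tr = 27203106089/205692964, det = 6996025/51423241
eigenvalues of AᵀA: λ = (tr ± √(tr²−4·det))/2 = 529/4, 52900/51423241
σ_max=√(529/4)=(23/2), σ_min=√(52900/51423241)=(230/7171) → κ = 358.5500
κ_2(A)·‖δb‖/‖b‖ = 0.4102

0.4102


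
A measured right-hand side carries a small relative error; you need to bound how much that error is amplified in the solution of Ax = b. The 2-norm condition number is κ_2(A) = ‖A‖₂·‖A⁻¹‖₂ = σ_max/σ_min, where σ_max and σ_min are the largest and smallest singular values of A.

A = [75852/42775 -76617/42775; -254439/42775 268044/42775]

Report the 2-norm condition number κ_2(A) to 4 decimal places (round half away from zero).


M = AᵀA = [112788369/2927521 -118419840/2927521; -118419840/2927521 124348401/2927521]. tr(M)=281970/3481, det(M)=729/3481
λ_max, λ_min = (281970/3481 ± √79496930304/12117361)/2 = 81, 9/3481
κ = σ_max/σ_min = 9/(3/59) = 177.0000

177.0000


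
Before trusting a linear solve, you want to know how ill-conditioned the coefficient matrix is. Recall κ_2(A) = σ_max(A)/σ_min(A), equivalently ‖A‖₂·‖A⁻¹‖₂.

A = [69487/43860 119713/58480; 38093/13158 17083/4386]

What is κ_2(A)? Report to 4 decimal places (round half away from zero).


123.8400

AᵀA = [652469389/59907600 1159735511/79876800; 1159735511/79876800 2061962089/106502400]; tr = 1159886761/38340864, det = 9150625/153363456
eigenvalues of AᵀA: λ = (tr ± √(tr²−4·det))/2 = 121/4, 75625/38340864
κ_2(A) = √(λ_max/λ_min) = √((121/4) / (75625/38340864)) = 123.8400


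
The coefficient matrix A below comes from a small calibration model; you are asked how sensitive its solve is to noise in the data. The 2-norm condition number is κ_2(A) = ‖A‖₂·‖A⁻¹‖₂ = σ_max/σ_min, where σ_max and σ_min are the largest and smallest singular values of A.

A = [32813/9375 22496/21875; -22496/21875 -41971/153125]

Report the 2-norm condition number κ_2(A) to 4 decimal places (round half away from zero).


147.0000

form AᵀA = [91700137/6890625 62403904/16078125; 62403904/16078125 42494393/37515625] with trace 1560242/108045 and determinant 130321/13505625
eigenvalues of AᵀA: λ = (tr ± √(tr²−4·det))/2 = 361/25, 361/540225
σ_max=√(361/25)=(19/5), σ_min=√(361/540225)=(19/735) → κ = 147.0000


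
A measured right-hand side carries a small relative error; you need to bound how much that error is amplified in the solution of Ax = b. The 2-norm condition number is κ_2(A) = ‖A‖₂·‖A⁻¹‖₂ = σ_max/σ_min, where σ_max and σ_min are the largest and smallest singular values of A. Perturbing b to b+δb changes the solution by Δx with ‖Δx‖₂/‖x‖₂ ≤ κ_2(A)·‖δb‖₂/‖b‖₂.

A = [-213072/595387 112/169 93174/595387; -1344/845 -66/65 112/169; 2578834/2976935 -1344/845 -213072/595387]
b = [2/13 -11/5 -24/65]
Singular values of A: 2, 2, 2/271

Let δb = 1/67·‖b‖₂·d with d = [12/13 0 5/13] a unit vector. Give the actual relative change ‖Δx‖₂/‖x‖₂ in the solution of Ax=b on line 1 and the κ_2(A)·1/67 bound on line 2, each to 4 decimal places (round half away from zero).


largest singular value 2, smallest 2/271
κ_2(A) = 2 / (2/271) = 271.0000
perturbation bound = 271.0000·1/67 = 4.0448
solve Ax = b  →  x = [0.7811 0.7308 -0.3254]
‖b‖₂ = 2.2361 and ‖x‖₂ = 1.1180
Δx = A⁻¹·δb where δb = 1/67·2.2361·d; ‖Δx‖ = 4.5222
relative error = 4.0448
so the bound is sharp here: realised error equals the bound

4.0448
4.0448


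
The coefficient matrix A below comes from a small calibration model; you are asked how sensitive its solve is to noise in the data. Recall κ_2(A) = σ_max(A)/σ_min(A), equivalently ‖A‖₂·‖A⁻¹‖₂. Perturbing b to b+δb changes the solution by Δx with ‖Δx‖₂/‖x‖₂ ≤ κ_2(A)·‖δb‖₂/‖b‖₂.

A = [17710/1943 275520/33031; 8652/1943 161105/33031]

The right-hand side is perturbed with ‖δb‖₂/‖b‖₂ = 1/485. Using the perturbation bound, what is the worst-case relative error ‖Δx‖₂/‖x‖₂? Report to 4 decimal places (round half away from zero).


0.0553

form AᵀA = [388501204/3775249 369019980/3775249; 369019980/3775249 352477825/3775249] with trace 881069/4489 and determinant 240100/4489
char-poly roots: 196 and 1225/4489
κ_2(A) = √(λ_max/λ_min) = √(196 / (1225/4489)) = 26.8000
bound on ‖Δx‖/‖x‖: κ·ε = 26.8000·1/485 = 0.0553


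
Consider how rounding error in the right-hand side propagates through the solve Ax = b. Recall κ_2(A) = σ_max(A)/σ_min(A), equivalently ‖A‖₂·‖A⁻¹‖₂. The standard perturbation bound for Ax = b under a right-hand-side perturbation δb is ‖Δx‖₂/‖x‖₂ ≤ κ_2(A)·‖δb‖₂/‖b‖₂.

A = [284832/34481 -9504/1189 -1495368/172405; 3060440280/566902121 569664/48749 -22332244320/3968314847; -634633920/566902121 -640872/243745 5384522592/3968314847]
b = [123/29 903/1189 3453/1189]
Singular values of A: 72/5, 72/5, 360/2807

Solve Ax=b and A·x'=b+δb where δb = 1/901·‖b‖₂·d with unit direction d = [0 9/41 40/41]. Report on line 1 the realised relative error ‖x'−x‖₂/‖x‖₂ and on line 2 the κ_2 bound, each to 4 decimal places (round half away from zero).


0.0019
0.1246

largest singular value 72/5, smallest 360/2807
κ = σ_max/σ_min = (72/5)/(360/2807) = 112.2800
κ_2(A)·‖δb‖/‖b‖ = 0.1246
solve Ax = b  →  x = [17.1105 -0.1575 15.9519]
2-norm of b is 5.1962; of x, 23.3935
Δx = A⁻¹·δb where δb = 1/901·5.1962·d; ‖Δx‖ = 0.0450
realised ‖Δx‖/‖x‖ = 0.0019
tightness: 0.0019 against a bound of 0.1246 (unrounded ratio ≈ 0.0154)


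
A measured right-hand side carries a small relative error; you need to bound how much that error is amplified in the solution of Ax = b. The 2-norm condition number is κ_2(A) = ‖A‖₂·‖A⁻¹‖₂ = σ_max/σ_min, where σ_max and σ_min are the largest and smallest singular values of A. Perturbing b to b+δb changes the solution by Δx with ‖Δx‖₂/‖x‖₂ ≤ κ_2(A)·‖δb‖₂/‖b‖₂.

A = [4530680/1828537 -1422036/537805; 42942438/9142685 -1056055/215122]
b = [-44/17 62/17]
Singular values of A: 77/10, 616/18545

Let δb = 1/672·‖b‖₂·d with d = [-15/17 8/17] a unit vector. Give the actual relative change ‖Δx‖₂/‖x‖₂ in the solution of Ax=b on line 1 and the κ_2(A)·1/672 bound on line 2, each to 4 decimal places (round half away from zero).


largest singular value 77/10, smallest 616/18545
condition number: (77/10) ÷ (616/18545) = 231.8125
bound on ‖Δx‖/‖x‖: κ·ε = 231.8125·1/672 = 0.3450
solve Ax = b  →  x = [87.3813 82.8616]
2-norm of b is 4.4721; of x, 120.4224
δb = ε·‖b‖·d = [-0.0059 0.0031]; solving A·Δx = δb gives ‖Δx‖ = 0.2004
relative error = 0.0017
so the bound overstates the realised error by a factor of ≈ 207.3399 (computed from the unrounded values)

0.0017
0.3450


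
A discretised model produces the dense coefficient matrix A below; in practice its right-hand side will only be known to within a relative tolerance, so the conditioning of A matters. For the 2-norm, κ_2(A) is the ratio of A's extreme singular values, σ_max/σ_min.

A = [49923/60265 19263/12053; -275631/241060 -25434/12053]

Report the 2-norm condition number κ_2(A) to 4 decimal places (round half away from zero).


113.4400

AᵀA = [4633973721/2324396944 1085706585/290549618; 1085706585/290549618 1017951525/145274809]; tr = 72391689/8042896, det = 50625/8042896
λ_max, λ_min = (72391689/8042896 ± √5238927949832721/64688176066816)/2 = 9, 5625/8042896
κ = σ_max/σ_min = 3/(75/2836) = 113.4400


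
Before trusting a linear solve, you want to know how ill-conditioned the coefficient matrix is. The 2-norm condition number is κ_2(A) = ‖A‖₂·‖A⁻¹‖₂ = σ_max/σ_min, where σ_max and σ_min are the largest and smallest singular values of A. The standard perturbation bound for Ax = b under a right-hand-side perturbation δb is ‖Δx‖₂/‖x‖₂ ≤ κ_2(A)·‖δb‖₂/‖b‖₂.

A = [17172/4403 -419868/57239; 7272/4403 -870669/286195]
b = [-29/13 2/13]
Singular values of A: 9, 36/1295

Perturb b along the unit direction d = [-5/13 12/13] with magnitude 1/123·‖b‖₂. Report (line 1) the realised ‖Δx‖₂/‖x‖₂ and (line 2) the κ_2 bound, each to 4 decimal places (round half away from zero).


0.0182
2.6321

σ_max = 9, σ_min = 36/1295
κ_2(A) = 9 / (36/1295) = 323.7500
κ_2(A)·‖δb‖/‖b‖ = 2.6321
solve Ax = b  →  x = [31.6356 17.1242]
‖b‖₂ = 2.2361 and ‖x‖₂ = 35.9729
Δx = A⁻¹·δb where δb = 1/123·2.2361·d; ‖Δx‖ = 0.6540
relative error = 0.0182
realised/bound (from unrounded values) ≈ 0.0069
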